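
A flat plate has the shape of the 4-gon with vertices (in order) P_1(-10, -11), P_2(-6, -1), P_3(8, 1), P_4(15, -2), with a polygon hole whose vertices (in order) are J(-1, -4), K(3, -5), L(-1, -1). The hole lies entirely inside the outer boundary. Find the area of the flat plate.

129

Outer boundary:
Apply the shoelace (surveyor's) formula: 2A = Σ (x_i·y_{i+1} − x_{i+1}·y_i), indices taken mod 4.
P_1→P_2: (-10)(-1) − (-6)(-11) = -56
P_2→P_3: (-6)(1) − (8)(-1) = 2
P_3→P_4: (8)(-2) − (15)(1) = -31
P_4→P_1: (15)(-11) − (-10)(-2) = -185
Σ = -270
Area = |Σ|/2 = 135.
Hole:
Apply the shoelace (surveyor's) formula: 2A = Σ (x_i·y_{i+1} − x_{i+1}·y_i), indices taken mod 3.
Cross-terms: 17, -8, 3  ⇒  Σ = 12
Area = |Σ|/2 = 6.
Net area = 135 − 6 = 129.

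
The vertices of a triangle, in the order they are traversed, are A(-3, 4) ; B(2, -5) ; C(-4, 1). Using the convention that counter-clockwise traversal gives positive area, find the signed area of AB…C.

-12

Apply the shoelace formula: 2A = Σ (x_i·y_{i+1} − x_{i+1}·y_i), indices taken mod 3.
Cross-terms: 7, -18, -13  ⇒  Σ = -24
Signed area = Σ/2 = -12 (negative ⇒ clockwise traversal).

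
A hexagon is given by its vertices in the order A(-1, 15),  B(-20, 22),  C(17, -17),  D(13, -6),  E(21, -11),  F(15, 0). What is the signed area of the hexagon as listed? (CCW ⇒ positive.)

Σ = (278) + (-34) + (119) + (-17) + (165) + (225) = 736
Signed area = Σ/2 = 368 (positive ⇒ counter-clockwise traversal).

368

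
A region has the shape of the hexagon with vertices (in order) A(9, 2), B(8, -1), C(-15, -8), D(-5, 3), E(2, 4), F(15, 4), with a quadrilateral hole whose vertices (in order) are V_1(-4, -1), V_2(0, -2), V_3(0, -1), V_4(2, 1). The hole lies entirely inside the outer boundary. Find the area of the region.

Outer boundary:
Apply the shoelace (surveyor's) formula: 2A = Σ (x_i·y_{i+1} − x_{i+1}·y_i), indices taken mod 6.
Cross-terms: -25, -79, -85, -26, -52, -6  ⇒  Σ = -273
Area = |Σ|/2 = 136.5.
Hole:
Apply the shoelace (surveyor's) formula: 2A = Σ (x_i·y_{i+1} − x_{i+1}·y_i), indices taken mod 4.
Cross-terms: 8, 0, 2, 2  ⇒  Σ = 12
Area = |Σ|/2 = 6.
Net area = 136.5 − 6 = 130.5.

130.5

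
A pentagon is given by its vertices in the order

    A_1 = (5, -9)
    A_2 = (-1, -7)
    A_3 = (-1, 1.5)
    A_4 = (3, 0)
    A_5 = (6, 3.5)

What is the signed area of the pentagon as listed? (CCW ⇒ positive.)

-59

Apply Gauss's area formula: 2A = Σ (x_i·y_{i+1} − x_{i+1}·y_i), indices taken mod 5.
Σ = (-44) + (-8.5) + (-4.5) + (10.5) + (-71.5) = -118
Signed area = Σ/2 = -59 (negative ⇒ clockwise traversal).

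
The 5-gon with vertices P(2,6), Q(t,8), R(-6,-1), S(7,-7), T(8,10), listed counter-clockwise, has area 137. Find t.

Write out the shoelace sum; only the two edges meeting at Q involve t:
2·Area = [(2·8 − t·6) + (t·(-1) − (-6)·8)] + 203
       = -7·t + 267 = 274
⇒ t = -1.

-1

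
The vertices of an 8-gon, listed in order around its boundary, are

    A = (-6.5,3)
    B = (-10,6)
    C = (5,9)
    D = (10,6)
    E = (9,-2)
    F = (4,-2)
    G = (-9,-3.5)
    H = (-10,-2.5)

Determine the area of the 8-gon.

Σ = (-9) + (-120) + (-60) + (-74) + (-10) + (-32) + (-12.5) + (-46.25) = -363.75
Area = |Σ|/2 = 181.875.

181.875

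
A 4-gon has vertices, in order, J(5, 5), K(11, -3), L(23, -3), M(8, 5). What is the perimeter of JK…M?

42

|JK| = √((6)² + (-8)²) = √100 = 10
|KL| = √((12)² + (0)²) = √144 = 12
|LM| = √((-15)² + (8)²) = √289 = 17
|MJ| = √((-3)² + (0)²) = √9 = 3
Perimeter = 10 + 12 + 17 + 3 = 42.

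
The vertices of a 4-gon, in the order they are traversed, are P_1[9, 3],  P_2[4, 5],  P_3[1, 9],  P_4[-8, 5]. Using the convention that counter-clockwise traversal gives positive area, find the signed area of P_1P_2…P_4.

36

Apply the shoelace (surveyor's) formula: 2A = Σ (x_i·y_{i+1} − x_{i+1}·y_i), indices taken mod 4.
P_1→P_2: (9)(5) − (4)(3) = 33
P_2→P_3: (4)(9) − (1)(5) = 31
P_3→P_4: (1)(5) − (-8)(9) = 77
P_4→P_1: (-8)(3) − (9)(5) = -69
Σ = 72
Signed area = Σ/2 = 36 (positive ⇒ counter-clockwise traversal).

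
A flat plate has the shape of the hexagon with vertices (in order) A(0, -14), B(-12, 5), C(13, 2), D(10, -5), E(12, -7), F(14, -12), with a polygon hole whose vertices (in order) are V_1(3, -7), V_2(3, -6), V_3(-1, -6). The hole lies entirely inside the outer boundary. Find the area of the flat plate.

295

Outer boundary:
Σ = (-168) + (-89) + (-85) + (-10) + (-46) + (-196) = -594
Area = |Σ|/2 = 297.
Hole:
Apply the shoelace formula: 2A = Σ (x_i·y_{i+1} − x_{i+1}·y_i), indices taken mod 3.
Cross-terms: 3, -24, 25  ⇒  Σ = 4
Area = |Σ|/2 = 2.
Net area = 297 − 2 = 295.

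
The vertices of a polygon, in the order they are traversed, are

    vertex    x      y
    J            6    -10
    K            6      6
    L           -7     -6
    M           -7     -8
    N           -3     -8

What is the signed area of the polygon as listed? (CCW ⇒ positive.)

Σ = (96) + (6) + (14) + (32) + (78) = 226
Signed area = Σ/2 = 113 (positive ⇒ counter-clockwise traversal).

113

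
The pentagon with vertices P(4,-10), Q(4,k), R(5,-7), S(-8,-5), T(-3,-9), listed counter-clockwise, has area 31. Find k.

The doubled signed area Σ (x_i y_{i+1} − x_{i+1} y_i) is linear in k.
With k=0 it equals 54; the coefficient of k is -1 (from the two edges through Q).
So -1·k + 54 = 2·31 = 62 ⇒ k = -8.

-8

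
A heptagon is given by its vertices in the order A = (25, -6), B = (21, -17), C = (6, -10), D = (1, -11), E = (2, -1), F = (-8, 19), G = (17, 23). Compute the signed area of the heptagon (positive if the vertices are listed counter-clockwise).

-798

Cross-terms: -299, -108, -56, 21, 30, -507, -677  ⇒  Σ = -1596
Signed area = Σ/2 = -798 (negative ⇒ clockwise traversal).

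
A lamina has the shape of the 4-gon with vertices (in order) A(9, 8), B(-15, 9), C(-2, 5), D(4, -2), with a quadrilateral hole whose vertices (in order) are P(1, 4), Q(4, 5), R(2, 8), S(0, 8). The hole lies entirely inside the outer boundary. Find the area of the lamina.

Outer boundary:
Cross-terms: 201, -57, -16, 50  ⇒  Σ = 178
Area = |Σ|/2 = 89.
Hole:
Cross-terms: -11, 22, 16, -8  ⇒  Σ = 19
Area = |Σ|/2 = 9.5.
Net area = 89 − 9.5 = 79.5.

79.5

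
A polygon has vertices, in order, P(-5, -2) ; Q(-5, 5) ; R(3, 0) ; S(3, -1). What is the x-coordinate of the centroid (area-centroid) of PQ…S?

Apply the shoelace formula. First the cross-terms c_i = x_i·y_{i+1} − x_{i+1}·y_i:
  -35, -15, -3, -11  ⇒  2A = -64, A = -32.
Then Σ (x_i + x_{i+1})·c_i = 384, so x̄ = 384 / (6·(-32)) = -2.

-2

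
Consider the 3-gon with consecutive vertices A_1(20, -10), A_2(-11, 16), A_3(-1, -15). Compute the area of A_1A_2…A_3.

Apply the surveyor's formula: 2A = Σ (x_i·y_{i+1} − x_{i+1}·y_i), indices taken mod 3.
Σ = (210) + (181) + (310) = 701
Area = |Σ|/2 = 350.5.

350.5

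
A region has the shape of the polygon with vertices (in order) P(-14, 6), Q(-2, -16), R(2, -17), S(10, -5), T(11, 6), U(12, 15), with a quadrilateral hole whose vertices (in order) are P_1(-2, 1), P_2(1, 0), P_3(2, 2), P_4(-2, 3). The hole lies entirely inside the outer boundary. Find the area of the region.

468.5

Outer boundary:
Apply the shoelace formula: 2A = Σ (x_i·y_{i+1} − x_{i+1}·y_i), indices taken mod 6.
Cross-terms: 236, 66, 160, 115, 93, 282  ⇒  Σ = 952
Area = |Σ|/2 = 476.
Hole:
Apply the surveyor's formula: 2A = Σ (x_i·y_{i+1} − x_{i+1}·y_i), indices taken mod 4.
Cross-terms: -1, 2, 10, 4  ⇒  Σ = 15
Area = |Σ|/2 = 7.5.
Net area = 476 − 7.5 = 468.5.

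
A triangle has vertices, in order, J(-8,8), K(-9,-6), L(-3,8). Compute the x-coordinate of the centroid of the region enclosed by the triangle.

-20/3

Apply the shoelace (surveyor's) formula. First the cross-terms c_i = x_i·y_{i+1} − x_{i+1}·y_i:
  120, -90, 40  ⇒  2A = 70, A = 35.
Then Σ (x_i + x_{i+1})·c_i = -1400, so x̄ = -1400 / (6·35) = -20/3.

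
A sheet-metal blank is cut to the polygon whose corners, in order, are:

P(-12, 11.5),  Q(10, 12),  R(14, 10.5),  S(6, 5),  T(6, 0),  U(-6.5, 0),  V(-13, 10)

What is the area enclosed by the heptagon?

219.75

Cross-terms: -259, -63, 7, -30, 0, -65, -29.5  ⇒  Σ = -439.5
Area = |Σ|/2 = 219.75.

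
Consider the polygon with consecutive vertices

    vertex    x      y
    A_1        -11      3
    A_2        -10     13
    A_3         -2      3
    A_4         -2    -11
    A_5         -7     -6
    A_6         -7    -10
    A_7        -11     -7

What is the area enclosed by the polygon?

Apply the shoelace formula: 2A = Σ (x_i·y_{i+1} − x_{i+1}·y_i), indices taken mod 7.
A_1→A_2: (-11)(13) − (-10)(3) = -113
A_2→A_3: (-10)(3) − (-2)(13) = -4
A_3→A_4: (-2)(-11) − (-2)(3) = 28
A_4→A_5: (-2)(-6) − (-7)(-11) = -65
A_5→A_6: (-7)(-10) − (-7)(-6) = 28
A_6→A_7: (-7)(-7) − (-11)(-10) = -61
A_7→A_1: (-11)(3) − (-11)(-7) = -110
Σ = -297
Area = |Σ|/2 = 148.5.

148.5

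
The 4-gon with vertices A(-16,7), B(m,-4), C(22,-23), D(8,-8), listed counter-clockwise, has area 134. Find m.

Write out the shoelace sum; only the two edges meeting at B involve m:
2·Area = [((-16)·(-4) − m·7) + (m·(-23) − 22·(-4))] + -64
       = -30·m + 88 = 268
⇒ m = -6.

-6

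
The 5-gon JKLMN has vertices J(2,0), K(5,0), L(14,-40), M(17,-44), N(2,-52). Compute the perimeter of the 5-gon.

|JK| = √((3)² + (0)²) = √9 = 3
|KL| = √((9)² + (-40)²) = √1681 = 41
|LM| = √((3)² + (-4)²) = √25 = 5
|MN| = √((-15)² + (-8)²) = √289 = 17
|NJ| = √((0)² + (52)²) = √2704 = 52
Perimeter = 3 + 41 + 5 + 17 + 52 = 118.

118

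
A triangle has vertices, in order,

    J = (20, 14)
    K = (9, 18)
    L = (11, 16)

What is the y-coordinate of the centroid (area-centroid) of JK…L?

Apply the surveyor's formula. First the cross-terms c_i = x_i·y_{i+1} − x_{i+1}·y_i:
  234, -54, -166  ⇒  2A = 14, A = 7.
Then Σ (y_i + y_{i+1})·c_i = 672, so ȳ = 672 / (6·7) = 16.

16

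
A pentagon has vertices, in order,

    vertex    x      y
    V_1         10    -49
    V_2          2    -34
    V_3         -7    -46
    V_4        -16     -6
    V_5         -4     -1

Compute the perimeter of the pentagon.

136

|V_1V_2| = √((-8)² + (15)²) = √289 = 17
|V_2V_3| = √((-9)² + (-12)²) = √225 = 15
|V_3V_4| = √((-9)² + (40)²) = √1681 = 41
|V_4V_5| = √((12)² + (5)²) = √169 = 13
|V_5V_1| = √((14)² + (-48)²) = √2500 = 50
Perimeter = 17 + 15 + 41 + 13 + 50 = 136.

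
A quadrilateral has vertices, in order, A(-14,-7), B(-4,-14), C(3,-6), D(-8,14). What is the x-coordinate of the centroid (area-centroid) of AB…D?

Apply the shoelace (surveyor's) formula. First the cross-terms c_i = x_i·y_{i+1} − x_{i+1}·y_i:
  168, 66, -6, 252  ⇒  2A = 480, A = 240.
Then Σ (x_i + x_{i+1})·c_i = -8604, so x̄ = -8604 / (6·240) = -5.975.

-5.975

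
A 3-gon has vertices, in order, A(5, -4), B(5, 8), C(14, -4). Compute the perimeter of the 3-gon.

36

|AB| = √((0)² + (12)²) = √144 = 12
|BC| = √((9)² + (-12)²) = √225 = 15
|CA| = √((-9)² + (0)²) = √81 = 9
Perimeter = 12 + 15 + 9 = 36.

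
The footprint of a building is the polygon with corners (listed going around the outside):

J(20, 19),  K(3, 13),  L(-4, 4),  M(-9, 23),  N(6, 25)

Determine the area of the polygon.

269

Cross-terms: 203, 64, -56, -363, -386  ⇒  Σ = -538
Area = |Σ|/2 = 269.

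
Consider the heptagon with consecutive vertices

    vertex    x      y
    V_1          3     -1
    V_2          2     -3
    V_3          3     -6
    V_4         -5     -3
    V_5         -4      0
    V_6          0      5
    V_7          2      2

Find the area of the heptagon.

49.5

Apply the shoelace (surveyor's) formula: 2A = Σ (x_i·y_{i+1} − x_{i+1}·y_i), indices taken mod 7.
Σ = (-7) + (-3) + (-39) + (-12) + (-20) + (-10) + (-8) = -99
Area = |Σ|/2 = 49.5.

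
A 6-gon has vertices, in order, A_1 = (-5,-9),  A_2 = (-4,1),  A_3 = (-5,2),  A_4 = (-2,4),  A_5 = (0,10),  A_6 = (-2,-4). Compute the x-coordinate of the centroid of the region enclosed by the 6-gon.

Apply Gauss's area formula. First the cross-terms c_i = x_i·y_{i+1} − x_{i+1}·y_i:
  -41, -3, -16, -20, 20, -2  ⇒  2A = -62, A = -31.
Then Σ (x_i + x_{i+1})·c_i = 522, so x̄ = 522 / (6·(-31)) = -87/31.

-87/31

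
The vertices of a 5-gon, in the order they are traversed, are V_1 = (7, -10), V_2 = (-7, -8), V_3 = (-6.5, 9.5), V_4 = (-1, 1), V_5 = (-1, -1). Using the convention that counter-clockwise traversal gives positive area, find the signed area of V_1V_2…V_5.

Apply the shoelace formula: 2A = Σ (x_i·y_{i+1} − x_{i+1}·y_i), indices taken mod 5.
Σ = (-126) + (-118.5) + (3) + (2) + (17) = -222.5
Signed area = Σ/2 = -111.25 (negative ⇒ clockwise traversal).

-111.25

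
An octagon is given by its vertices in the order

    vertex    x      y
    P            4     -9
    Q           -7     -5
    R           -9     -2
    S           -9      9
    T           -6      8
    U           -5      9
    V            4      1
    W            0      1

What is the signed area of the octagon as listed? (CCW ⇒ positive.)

-143

Cross-terms: -83, -31, -99, -18, -14, -41, 4, -4  ⇒  Σ = -286
Signed area = Σ/2 = -143 (negative ⇒ clockwise traversal).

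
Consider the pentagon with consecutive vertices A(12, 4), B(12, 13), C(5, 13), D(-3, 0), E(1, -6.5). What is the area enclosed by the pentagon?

169.75

Cross-terms: 108, 91, 39, 19.5, 82  ⇒  Σ = 339.5
Area = |Σ|/2 = 169.75.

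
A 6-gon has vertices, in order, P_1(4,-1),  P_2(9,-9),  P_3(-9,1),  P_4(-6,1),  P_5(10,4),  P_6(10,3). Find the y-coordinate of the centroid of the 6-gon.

Apply the shoelace (surveyor's) formula. First the cross-terms c_i = x_i·y_{i+1} − x_{i+1}·y_i:
  -27, -72, -3, -34, -10, -22  ⇒  2A = -168, A = -84.
Then Σ (y_i + y_{i+1})·c_i = 556, so ȳ = 556 / (6·(-84)) = -139/126.

-139/126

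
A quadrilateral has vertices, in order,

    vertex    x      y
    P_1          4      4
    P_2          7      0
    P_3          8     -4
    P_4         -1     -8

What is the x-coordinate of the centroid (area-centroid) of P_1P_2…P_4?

Apply Gauss's area formula. First the cross-terms c_i = x_i·y_{i+1} − x_{i+1}·y_i:
  -28, -28, -68, 28  ⇒  2A = -96, A = -48.
Then Σ (x_i + x_{i+1})·c_i = -1120, so x̄ = -1120 / (6·(-48)) = 35/9.

35/9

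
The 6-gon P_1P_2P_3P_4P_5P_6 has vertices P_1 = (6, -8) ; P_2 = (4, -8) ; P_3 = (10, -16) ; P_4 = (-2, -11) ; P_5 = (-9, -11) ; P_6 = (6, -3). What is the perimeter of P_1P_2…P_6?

|P_1P_2| = √((-2)² + (0)²) = √4 = 2
|P_2P_3| = √((6)² + (-8)²) = √100 = 10
|P_3P_4| = √((-12)² + (5)²) = √169 = 13
|P_4P_5| = √((-7)² + (0)²) = √49 = 7
|P_5P_6| = √((15)² + (8)²) = √289 = 17
|P_6P_1| = √((0)² + (-5)²) = √25 = 5
Perimeter = 2 + 10 + 13 + 7 + 17 + 5 = 54.

54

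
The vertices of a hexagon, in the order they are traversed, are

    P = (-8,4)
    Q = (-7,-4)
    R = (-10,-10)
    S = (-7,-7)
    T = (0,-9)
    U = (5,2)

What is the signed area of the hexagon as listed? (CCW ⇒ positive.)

117

P→Q: (-8)(-4) − (-7)(4) = 60
Q→R: (-7)(-10) − (-10)(-4) = 30
R→S: (-10)(-7) − (-7)(-10) = 0
S→T: (-7)(-9) − (0)(-7) = 63
T→U: (0)(2) − (5)(-9) = 45
U→P: (5)(4) − (-8)(2) = 36
Σ = 234
Signed area = Σ/2 = 117 (positive ⇒ counter-clockwise traversal).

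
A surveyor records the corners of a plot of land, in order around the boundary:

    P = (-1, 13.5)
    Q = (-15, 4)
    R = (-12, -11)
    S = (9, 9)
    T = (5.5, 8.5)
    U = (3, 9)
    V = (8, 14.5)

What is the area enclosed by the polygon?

Apply the shoelace formula: 2A = Σ (x_i·y_{i+1} − x_{i+1}·y_i), indices taken mod 7.
P→Q: (-1)(4) − (-15)(13.5) = 198.5
Q→R: (-15)(-11) − (-12)(4) = 213
R→S: (-12)(9) − (9)(-11) = -9
S→T: (9)(8.5) − (5.5)(9) = 27
T→U: (5.5)(9) − (3)(8.5) = 24
U→V: (3)(14.5) − (8)(9) = -28.5
V→P: (8)(13.5) − (-1)(14.5) = 122.5
Σ = 547.5
Area = |Σ|/2 = 273.75.

273.75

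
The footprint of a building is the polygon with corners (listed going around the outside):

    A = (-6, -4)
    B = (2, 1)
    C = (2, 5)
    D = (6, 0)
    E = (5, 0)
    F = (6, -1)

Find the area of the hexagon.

Apply Gauss's area formula: 2A = Σ (x_i·y_{i+1} − x_{i+1}·y_i), indices taken mod 6.
A→B: (-6)(1) − (2)(-4) = 2
B→C: (2)(5) − (2)(1) = 8
C→D: (2)(0) − (6)(5) = -30
D→E: (6)(0) − (5)(0) = 0
E→F: (5)(-1) − (6)(0) = -5
F→A: (6)(-4) − (-6)(-1) = -30
Σ = -55
Area = |Σ|/2 = 27.5.

27.5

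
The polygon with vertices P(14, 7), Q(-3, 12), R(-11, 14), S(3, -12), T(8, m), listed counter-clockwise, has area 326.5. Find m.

The doubled signed area Σ (x_i y_{i+1} − x_{i+1} y_i) is linear in m.
With m=0 it equals 521; the coefficient of m is -11 (from the two edges through T).
So -11·m + 521 = 2·326.5 = 653 ⇒ m = -12.

-12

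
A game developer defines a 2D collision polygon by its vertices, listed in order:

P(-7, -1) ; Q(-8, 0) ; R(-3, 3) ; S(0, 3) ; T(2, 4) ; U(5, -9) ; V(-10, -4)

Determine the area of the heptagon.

Cross-terms: -8, -24, -9, -6, -38, -110, -18  ⇒  Σ = -213
Area = |Σ|/2 = 106.5.

106.5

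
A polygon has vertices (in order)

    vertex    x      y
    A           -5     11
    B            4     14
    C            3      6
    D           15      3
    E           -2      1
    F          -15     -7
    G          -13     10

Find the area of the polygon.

Σ = (-114) + (-18) + (-81) + (21) + (29) + (-241) + (-93) = -497
Area = |Σ|/2 = 248.5.

248.5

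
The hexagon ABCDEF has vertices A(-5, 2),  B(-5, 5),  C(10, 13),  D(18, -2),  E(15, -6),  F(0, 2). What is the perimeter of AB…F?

|AB| = √((0)² + (3)²) = √9 = 3
|BC| = √((15)² + (8)²) = √289 = 17
|CD| = √((8)² + (-15)²) = √289 = 17
|DE| = √((-3)² + (-4)²) = √25 = 5
|EF| = √((-15)² + (8)²) = √289 = 17
|FA| = √((-5)² + (0)²) = √25 = 5
Perimeter = 3 + 17 + 17 + 5 + 17 + 5 = 64.

64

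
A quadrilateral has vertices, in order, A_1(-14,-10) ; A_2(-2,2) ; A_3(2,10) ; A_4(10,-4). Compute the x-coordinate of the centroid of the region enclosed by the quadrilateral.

-2/21

Apply Gauss's area formula. First the cross-terms c_i = x_i·y_{i+1} − x_{i+1}·y_i:
  -48, -24, -108, -156  ⇒  2A = -336, A = -168.
Then Σ (x_i + x_{i+1})·c_i = 96, so x̄ = 96 / (6·(-168)) = -2/21.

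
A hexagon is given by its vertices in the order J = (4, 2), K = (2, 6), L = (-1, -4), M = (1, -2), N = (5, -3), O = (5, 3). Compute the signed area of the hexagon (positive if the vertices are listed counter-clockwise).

Apply the shoelace (surveyor's) formula: 2A = Σ (x_i·y_{i+1} − x_{i+1}·y_i), indices taken mod 6.
Cross-terms: 20, -2, 6, 7, 30, -2  ⇒  Σ = 59
Signed area = Σ/2 = 29.5 (positive ⇒ counter-clockwise traversal).

29.5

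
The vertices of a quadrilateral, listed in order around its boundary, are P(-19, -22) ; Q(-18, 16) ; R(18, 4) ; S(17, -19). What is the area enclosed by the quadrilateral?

Σ = (-700) + (-360) + (-410) + (-735) = -2205
Area = |Σ|/2 = 1102.5.

1102.5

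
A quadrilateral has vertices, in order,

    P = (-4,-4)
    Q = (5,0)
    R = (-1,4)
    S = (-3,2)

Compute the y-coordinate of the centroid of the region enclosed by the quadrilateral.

Apply the shoelace formula. First the cross-terms c_i = x_i·y_{i+1} − x_{i+1}·y_i:
  20, 20, 10, 20  ⇒  2A = 70, A = 35.
Then Σ (y_i + y_{i+1})·c_i = 20, so ȳ = 20 / (6·35) = 2/21.

2/21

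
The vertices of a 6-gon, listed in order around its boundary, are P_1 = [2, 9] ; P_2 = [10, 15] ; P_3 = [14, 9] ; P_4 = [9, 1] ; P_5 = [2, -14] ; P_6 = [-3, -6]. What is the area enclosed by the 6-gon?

Apply Gauss's area formula: 2A = Σ (x_i·y_{i+1} − x_{i+1}·y_i), indices taken mod 6.
Σ = (-60) + (-120) + (-67) + (-128) + (-54) + (-15) = -444
Area = |Σ|/2 = 222.

222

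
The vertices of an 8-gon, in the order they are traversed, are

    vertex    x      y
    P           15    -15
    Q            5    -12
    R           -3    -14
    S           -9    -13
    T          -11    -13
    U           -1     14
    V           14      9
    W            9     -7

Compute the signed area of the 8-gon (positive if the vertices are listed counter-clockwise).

-452.5

Apply the surveyor's formula: 2A = Σ (x_i·y_{i+1} − x_{i+1}·y_i), indices taken mod 8.
Cross-terms: -105, -106, -87, -26, -167, -205, -179, -30  ⇒  Σ = -905
Signed area = Σ/2 = -452.5 (negative ⇒ clockwise traversal).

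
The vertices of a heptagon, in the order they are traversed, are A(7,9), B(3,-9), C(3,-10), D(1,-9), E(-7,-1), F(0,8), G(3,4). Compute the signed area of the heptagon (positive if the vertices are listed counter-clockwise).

-127.5

Apply the shoelace (surveyor's) formula: 2A = Σ (x_i·y_{i+1} − x_{i+1}·y_i), indices taken mod 7.
Σ = (-90) + (-3) + (-17) + (-64) + (-56) + (-24) + (-1) = -255
Signed area = Σ/2 = -127.5 (negative ⇒ clockwise traversal).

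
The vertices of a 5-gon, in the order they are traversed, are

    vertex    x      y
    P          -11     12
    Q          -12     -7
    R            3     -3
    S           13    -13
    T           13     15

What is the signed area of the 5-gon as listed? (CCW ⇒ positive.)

Apply the shoelace formula: 2A = Σ (x_i·y_{i+1} − x_{i+1}·y_i), indices taken mod 5.
Σ = (221) + (57) + (0) + (364) + (321) = 963
Signed area = Σ/2 = 481.5 (positive ⇒ counter-clockwise traversal).

481.5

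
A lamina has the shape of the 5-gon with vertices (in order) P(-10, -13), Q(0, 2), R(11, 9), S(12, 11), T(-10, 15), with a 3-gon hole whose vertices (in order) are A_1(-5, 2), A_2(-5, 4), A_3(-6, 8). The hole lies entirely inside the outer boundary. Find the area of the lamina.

269.5

Outer boundary:
Apply Gauss's area formula: 2A = Σ (x_i·y_{i+1} − x_{i+1}·y_i), indices taken mod 5.
Cross-terms: -20, -22, 13, 290, 280  ⇒  Σ = 541
Area = |Σ|/2 = 270.5.
Hole:
Apply the surveyor's formula: 2A = Σ (x_i·y_{i+1} − x_{i+1}·y_i), indices taken mod 3.
Σ = (-10) + (-16) + (28) = 2
Area = |Σ|/2 = 1.
Net area = 270.5 − 1 = 269.5.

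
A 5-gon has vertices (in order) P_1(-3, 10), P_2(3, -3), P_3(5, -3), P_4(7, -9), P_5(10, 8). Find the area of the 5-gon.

115.5

P_1→P_2: (-3)(-3) − (3)(10) = -21
P_2→P_3: (3)(-3) − (5)(-3) = 6
P_3→P_4: (5)(-9) − (7)(-3) = -24
P_4→P_5: (7)(8) − (10)(-9) = 146
P_5→P_1: (10)(10) − (-3)(8) = 124
Σ = 231
Area = |Σ|/2 = 115.5.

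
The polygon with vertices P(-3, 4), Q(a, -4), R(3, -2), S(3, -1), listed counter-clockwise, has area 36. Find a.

-6

Write out the shoelace sum; only the two edges meeting at Q involve a:
2·Area = [((-3)·(-4) − a·4) + (a·(-2) − 3·(-4))] + 12
       = -6·a + 36 = 72
⇒ a = -6.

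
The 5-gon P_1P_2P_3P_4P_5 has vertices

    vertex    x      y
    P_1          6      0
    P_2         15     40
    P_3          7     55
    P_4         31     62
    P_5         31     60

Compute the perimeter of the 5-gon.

150

|P_1P_2| = √((9)² + (40)²) = √1681 = 41
|P_2P_3| = √((-8)² + (15)²) = √289 = 17
|P_3P_4| = √((24)² + (7)²) = √625 = 25
|P_4P_5| = √((0)² + (-2)²) = √4 = 2
|P_5P_1| = √((-25)² + (-60)²) = √4225 = 65
Perimeter = 41 + 17 + 25 + 2 + 65 = 150.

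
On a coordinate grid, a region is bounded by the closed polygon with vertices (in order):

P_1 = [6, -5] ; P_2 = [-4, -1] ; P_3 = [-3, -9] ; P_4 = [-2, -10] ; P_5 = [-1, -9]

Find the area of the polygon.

43

Cross-terms: -26, 33, 12, 8, 59  ⇒  Σ = 86
Area = |Σ|/2 = 43.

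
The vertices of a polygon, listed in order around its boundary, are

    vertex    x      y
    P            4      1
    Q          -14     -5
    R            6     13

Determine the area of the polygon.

102

Apply the shoelace (surveyor's) formula: 2A = Σ (x_i·y_{i+1} − x_{i+1}·y_i), indices taken mod 3.
Σ = (-6) + (-152) + (-46) = -204
Area = |Σ|/2 = 102.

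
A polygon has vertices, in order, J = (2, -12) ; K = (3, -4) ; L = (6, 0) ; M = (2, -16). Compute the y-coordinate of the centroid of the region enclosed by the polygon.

Apply the shoelace (surveyor's) formula. First the cross-terms c_i = x_i·y_{i+1} − x_{i+1}·y_i:
  28, 24, -96, 8  ⇒  2A = -36, A = -18.
Then Σ (y_i + y_{i+1})·c_i = 768, so ȳ = 768 / (6·(-18)) = -64/9.

-64/9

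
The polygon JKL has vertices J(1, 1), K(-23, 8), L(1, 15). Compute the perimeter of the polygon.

|JK| = √((-24)² + (7)²) = √625 = 25
|KL| = √((24)² + (7)²) = √625 = 25
|LJ| = √((0)² + (-14)²) = √196 = 14
Perimeter = 25 + 25 + 14 = 64.

64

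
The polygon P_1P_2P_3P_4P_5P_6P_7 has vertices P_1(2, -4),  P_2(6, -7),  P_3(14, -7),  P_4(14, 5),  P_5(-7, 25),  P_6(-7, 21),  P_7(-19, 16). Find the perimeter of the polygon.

|P_1P_2| = √((4)² + (-3)²) = √25 = 5
|P_2P_3| = √((8)² + (0)²) = √64 = 8
|P_3P_4| = √((0)² + (12)²) = √144 = 12
|P_4P_5| = √((-21)² + (20)²) = √841 = 29
|P_5P_6| = √((0)² + (-4)²) = √16 = 4
|P_6P_7| = √((-12)² + (-5)²) = √169 = 13
|P_7P_1| = √((21)² + (-20)²) = √841 = 29
Perimeter = 5 + 8 + 12 + 29 + 4 + 13 + 29 = 100.

100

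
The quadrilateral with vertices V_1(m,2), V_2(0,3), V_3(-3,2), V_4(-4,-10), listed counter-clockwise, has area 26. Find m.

1

Write out the shoelace sum; only the two edges meeting at V_1 involve m:
2·Area = [((-4)·2 − m·(-10)) + (m·3 − 0·2)] + 47
       = 13·m + 39 = 52
⇒ m = 1.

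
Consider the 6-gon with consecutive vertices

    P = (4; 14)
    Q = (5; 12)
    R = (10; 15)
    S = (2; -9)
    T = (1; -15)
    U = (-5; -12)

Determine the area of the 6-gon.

158.5

P→Q: (4)(12) − (5)(14) = -22
Q→R: (5)(15) − (10)(12) = -45
R→S: (10)(-9) − (2)(15) = -120
S→T: (2)(-15) − (1)(-9) = -21
T→U: (1)(-12) − (-5)(-15) = -87
U→P: (-5)(14) − (4)(-12) = -22
Σ = -317
Area = |Σ|/2 = 158.5.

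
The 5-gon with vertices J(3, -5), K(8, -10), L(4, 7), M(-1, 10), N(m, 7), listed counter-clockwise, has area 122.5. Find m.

-8

The doubled signed area Σ (x_i y_{i+1} − x_{i+1} y_i) is linear in m.
With m=0 it equals 125; the coefficient of m is -15 (from the two edges through N).
So -15·m + 125 = 2·122.5 = 245 ⇒ m = -8.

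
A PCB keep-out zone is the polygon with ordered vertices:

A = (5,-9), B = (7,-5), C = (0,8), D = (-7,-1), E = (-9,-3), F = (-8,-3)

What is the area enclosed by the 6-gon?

126

Apply the surveyor's formula: 2A = Σ (x_i·y_{i+1} − x_{i+1}·y_i), indices taken mod 6.
Σ = (38) + (56) + (56) + (12) + (3) + (87) = 252
Area = |Σ|/2 = 126.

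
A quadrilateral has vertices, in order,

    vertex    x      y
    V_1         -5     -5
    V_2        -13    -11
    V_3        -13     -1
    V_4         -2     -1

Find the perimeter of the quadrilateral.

36

|V_1V_2| = √((-8)² + (-6)²) = √100 = 10
|V_2V_3| = √((0)² + (10)²) = √100 = 10
|V_3V_4| = √((11)² + (0)²) = √121 = 11
|V_4V_1| = √((-3)² + (-4)²) = √25 = 5
Perimeter = 10 + 10 + 11 + 5 = 36.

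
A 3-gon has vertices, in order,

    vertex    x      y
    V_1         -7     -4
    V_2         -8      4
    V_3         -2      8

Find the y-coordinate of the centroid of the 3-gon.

Apply the shoelace formula. First the cross-terms c_i = x_i·y_{i+1} − x_{i+1}·y_i:
  -60, -56, 64  ⇒  2A = -52, A = -26.
Then Σ (y_i + y_{i+1})·c_i = -416, so ȳ = -416 / (6·(-26)) = 8/3.

8/3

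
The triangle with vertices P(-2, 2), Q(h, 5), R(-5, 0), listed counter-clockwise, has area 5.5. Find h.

Write out the shoelace sum; only the two edges meeting at Q involve h:
2·Area = [((-2)·5 − h·2) + (h·0 − (-5)·5)] + -10
       = -2·h + 5 = 11
⇒ h = -3.

-3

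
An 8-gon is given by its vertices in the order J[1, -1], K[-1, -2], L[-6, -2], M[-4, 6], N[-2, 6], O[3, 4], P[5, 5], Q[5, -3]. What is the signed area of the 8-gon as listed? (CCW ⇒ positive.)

Apply the surveyor's formula: 2A = Σ (x_i·y_{i+1} − x_{i+1}·y_i), indices taken mod 8.
J→K: (1)(-2) − (-1)(-1) = -3
K→L: (-1)(-2) − (-6)(-2) = -10
L→M: (-6)(6) − (-4)(-2) = -44
M→N: (-4)(6) − (-2)(6) = -12
N→O: (-2)(4) − (3)(6) = -26
O→P: (3)(5) − (5)(4) = -5
P→Q: (5)(-3) − (5)(5) = -40
Q→J: (5)(-1) − (1)(-3) = -2
Σ = -142
Signed area = Σ/2 = -71 (negative ⇒ clockwise traversal).

-71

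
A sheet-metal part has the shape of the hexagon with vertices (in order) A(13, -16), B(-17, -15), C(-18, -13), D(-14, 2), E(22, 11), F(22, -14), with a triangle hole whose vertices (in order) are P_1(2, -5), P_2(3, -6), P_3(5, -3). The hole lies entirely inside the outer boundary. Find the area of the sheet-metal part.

Outer boundary:
Apply the shoelace formula: 2A = Σ (x_i·y_{i+1} − x_{i+1}·y_i), indices taken mod 6.
A→B: (13)(-15) − (-17)(-16) = -467
B→C: (-17)(-13) − (-18)(-15) = -49
C→D: (-18)(2) − (-14)(-13) = -218
D→E: (-14)(11) − (22)(2) = -198
E→F: (22)(-14) − (22)(11) = -550
F→A: (22)(-16) − (13)(-14) = -170
Σ = -1652
Area = |Σ|/2 = 826.
Hole:
Σ = (3) + (21) + (-19) = 5
Area = |Σ|/2 = 2.5.
Net area = 826 − 2.5 = 823.5.

823.5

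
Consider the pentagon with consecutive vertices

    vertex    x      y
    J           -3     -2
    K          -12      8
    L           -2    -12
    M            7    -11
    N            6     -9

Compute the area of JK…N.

Σ = (-48) + (160) + (106) + (3) + (-39) = 182
Area = |Σ|/2 = 91.

91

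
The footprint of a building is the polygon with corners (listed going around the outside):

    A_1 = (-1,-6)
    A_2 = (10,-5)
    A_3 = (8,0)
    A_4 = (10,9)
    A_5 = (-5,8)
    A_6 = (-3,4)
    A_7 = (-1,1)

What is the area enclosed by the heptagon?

157

Σ = (65) + (40) + (72) + (125) + (4) + (1) + (7) = 314
Area = |Σ|/2 = 157.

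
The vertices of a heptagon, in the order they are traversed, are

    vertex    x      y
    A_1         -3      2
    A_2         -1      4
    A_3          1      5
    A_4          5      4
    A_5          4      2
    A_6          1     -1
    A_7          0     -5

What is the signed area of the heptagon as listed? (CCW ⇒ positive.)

-36

Apply the surveyor's formula: 2A = Σ (x_i·y_{i+1} − x_{i+1}·y_i), indices taken mod 7.
Σ = (-10) + (-9) + (-21) + (-6) + (-6) + (-5) + (-15) = -72
Signed area = Σ/2 = -36 (negative ⇒ clockwise traversal).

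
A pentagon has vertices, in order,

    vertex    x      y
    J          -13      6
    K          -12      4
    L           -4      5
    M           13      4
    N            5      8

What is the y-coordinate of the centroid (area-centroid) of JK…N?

653/113

Apply the surveyor's formula. First the cross-terms c_i = x_i·y_{i+1} − x_{i+1}·y_i:
  20, -44, -81, 84, 134  ⇒  2A = 113, A = 56.5.
Then Σ (y_i + y_{i+1})·c_i = 1959, so ȳ = 1959 / (6·56.5) = 653/113.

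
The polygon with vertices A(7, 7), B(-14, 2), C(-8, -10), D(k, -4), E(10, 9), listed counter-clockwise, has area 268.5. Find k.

10

The doubled signed area Σ (x_i y_{i+1} − x_{i+1} y_i) is linear in k.
With k=0 it equals 347; the coefficient of k is 19 (from the two edges through D).
So 19·k + 347 = 2·268.5 = 537 ⇒ k = 10.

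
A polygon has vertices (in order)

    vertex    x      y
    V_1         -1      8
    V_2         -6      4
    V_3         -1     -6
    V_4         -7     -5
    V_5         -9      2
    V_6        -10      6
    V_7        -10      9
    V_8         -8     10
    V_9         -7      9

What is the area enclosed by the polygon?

Apply the shoelace formula: 2A = Σ (x_i·y_{i+1} − x_{i+1}·y_i), indices taken mod 9.
Σ = (44) + (40) + (-37) + (-59) + (-34) + (-30) + (-28) + (-2) + (-47) = -153
Area = |Σ|/2 = 76.5.

76.5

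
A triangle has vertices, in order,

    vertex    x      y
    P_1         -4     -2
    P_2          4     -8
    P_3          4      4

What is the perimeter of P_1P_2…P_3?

|P_1P_2| = √((8)² + (-6)²) = √100 = 10
|P_2P_3| = √((0)² + (12)²) = √144 = 12
|P_3P_1| = √((-8)² + (-6)²) = √100 = 10
Perimeter = 10 + 12 + 10 = 32.

32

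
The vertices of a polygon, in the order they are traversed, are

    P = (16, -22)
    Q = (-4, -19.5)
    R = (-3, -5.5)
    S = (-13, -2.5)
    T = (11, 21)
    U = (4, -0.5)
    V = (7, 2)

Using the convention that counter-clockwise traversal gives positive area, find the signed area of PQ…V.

-505

Apply the shoelace formula: 2A = Σ (x_i·y_{i+1} − x_{i+1}·y_i), indices taken mod 7.
P→Q: (16)(-19.5) − (-4)(-22) = -400
Q→R: (-4)(-5.5) − (-3)(-19.5) = -36.5
R→S: (-3)(-2.5) − (-13)(-5.5) = -64
S→T: (-13)(21) − (11)(-2.5) = -245.5
T→U: (11)(-0.5) − (4)(21) = -89.5
U→V: (4)(2) − (7)(-0.5) = 11.5
V→P: (7)(-22) − (16)(2) = -186
Σ = -1010
Signed area = Σ/2 = -505 (negative ⇒ clockwise traversal).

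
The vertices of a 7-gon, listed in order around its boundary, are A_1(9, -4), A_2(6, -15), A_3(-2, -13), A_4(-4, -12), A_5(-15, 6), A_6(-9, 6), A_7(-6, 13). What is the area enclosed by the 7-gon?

330.5

Apply the surveyor's formula: 2A = Σ (x_i·y_{i+1} − x_{i+1}·y_i), indices taken mod 7.
A_1→A_2: (9)(-15) − (6)(-4) = -111
A_2→A_3: (6)(-13) − (-2)(-15) = -108
A_3→A_4: (-2)(-12) − (-4)(-13) = -28
A_4→A_5: (-4)(6) − (-15)(-12) = -204
A_5→A_6: (-15)(6) − (-9)(6) = -36
A_6→A_7: (-9)(13) − (-6)(6) = -81
A_7→A_1: (-6)(-4) − (9)(13) = -93
Σ = -661
Area = |Σ|/2 = 330.5.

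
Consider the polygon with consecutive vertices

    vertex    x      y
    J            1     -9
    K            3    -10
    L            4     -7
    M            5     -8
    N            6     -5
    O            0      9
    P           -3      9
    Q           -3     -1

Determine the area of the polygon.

100.5

Σ = (17) + (19) + (3) + (23) + (54) + (27) + (30) + (28) = 201
Area = |Σ|/2 = 100.5.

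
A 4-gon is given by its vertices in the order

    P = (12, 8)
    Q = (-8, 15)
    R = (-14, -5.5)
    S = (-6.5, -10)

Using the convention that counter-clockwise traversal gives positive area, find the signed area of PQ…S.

Cross-terms: 244, 254, 104.25, 68  ⇒  Σ = 670.25
Signed area = Σ/2 = 335.125 (positive ⇒ counter-clockwise traversal).

335.125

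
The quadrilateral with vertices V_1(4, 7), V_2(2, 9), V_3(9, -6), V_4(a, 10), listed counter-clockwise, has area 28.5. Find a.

6

The doubled signed area Σ (x_i y_{i+1} − x_{i+1} y_i) is linear in a.
With a=0 it equals -21; the coefficient of a is 13 (from the two edges through V_4).
So 13·a + -21 = 2·28.5 = 57 ⇒ a = 6.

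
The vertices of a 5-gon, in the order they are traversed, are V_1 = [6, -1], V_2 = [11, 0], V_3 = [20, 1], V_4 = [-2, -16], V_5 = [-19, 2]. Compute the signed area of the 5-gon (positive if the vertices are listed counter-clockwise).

-298.5

Cross-terms: 11, 11, -318, -308, 7  ⇒  Σ = -597
Signed area = Σ/2 = -298.5 (negative ⇒ clockwise traversal).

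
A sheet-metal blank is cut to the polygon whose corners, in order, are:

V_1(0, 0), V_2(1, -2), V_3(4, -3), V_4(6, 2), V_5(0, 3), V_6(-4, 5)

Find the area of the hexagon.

30.5

Σ = (0) + (5) + (26) + (18) + (12) + (0) = 61
Area = |Σ|/2 = 30.5.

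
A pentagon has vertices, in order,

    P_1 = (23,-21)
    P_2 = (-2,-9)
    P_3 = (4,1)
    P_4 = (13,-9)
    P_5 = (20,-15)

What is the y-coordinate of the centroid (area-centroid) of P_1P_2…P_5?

-1775/177

Apply Gauss's area formula. First the cross-terms c_i = x_i·y_{i+1} − x_{i+1}·y_i:
  -249, 34, -49, -15, -75  ⇒  2A = -354, A = -177.
Then Σ (y_i + y_{i+1})·c_i = 10650, so ȳ = 10650 / (6·(-177)) = -1775/177.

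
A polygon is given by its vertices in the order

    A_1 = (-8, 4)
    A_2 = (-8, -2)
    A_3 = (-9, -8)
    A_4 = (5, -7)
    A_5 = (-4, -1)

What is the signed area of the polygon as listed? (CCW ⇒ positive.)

70

Apply Gauss's area formula: 2A = Σ (x_i·y_{i+1} − x_{i+1}·y_i), indices taken mod 5.
Σ = (48) + (46) + (103) + (-33) + (-24) = 140
Signed area = Σ/2 = 70 (positive ⇒ counter-clockwise traversal).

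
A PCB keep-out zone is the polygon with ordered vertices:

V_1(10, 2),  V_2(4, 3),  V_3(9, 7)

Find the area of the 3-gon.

14.5

Apply the surveyor's formula: 2A = Σ (x_i·y_{i+1} − x_{i+1}·y_i), indices taken mod 3.
Cross-terms: 22, 1, -52  ⇒  Σ = -29
Area = |Σ|/2 = 14.5.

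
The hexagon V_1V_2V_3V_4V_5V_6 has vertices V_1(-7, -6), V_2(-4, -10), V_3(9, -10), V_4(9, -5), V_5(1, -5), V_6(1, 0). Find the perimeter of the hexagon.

46

|V_1V_2| = √((3)² + (-4)²) = √25 = 5
|V_2V_3| = √((13)² + (0)²) = √169 = 13
|V_3V_4| = √((0)² + (5)²) = √25 = 5
|V_4V_5| = √((-8)² + (0)²) = √64 = 8
|V_5V_6| = √((0)² + (5)²) = √25 = 5
|V_6V_1| = √((-8)² + (-6)²) = √100 = 10
Perimeter = 5 + 13 + 5 + 8 + 5 + 10 = 46.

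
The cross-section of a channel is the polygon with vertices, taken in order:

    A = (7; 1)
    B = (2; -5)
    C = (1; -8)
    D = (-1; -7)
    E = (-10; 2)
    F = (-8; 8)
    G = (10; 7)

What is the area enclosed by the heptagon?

187

Apply Gauss's area formula: 2A = Σ (x_i·y_{i+1} − x_{i+1}·y_i), indices taken mod 7.
Cross-terms: -37, -11, -15, -72, -64, -136, -39  ⇒  Σ = -374
Area = |Σ|/2 = 187.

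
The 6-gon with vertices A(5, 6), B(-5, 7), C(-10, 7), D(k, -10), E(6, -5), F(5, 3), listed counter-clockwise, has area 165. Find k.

-1

The doubled signed area Σ (x_i y_{i+1} − x_{i+1} y_i) is linear in k.
With k=0 it equals 318; the coefficient of k is -12 (from the two edges through D).
So -12·k + 318 = 2·165 = 330 ⇒ k = -1.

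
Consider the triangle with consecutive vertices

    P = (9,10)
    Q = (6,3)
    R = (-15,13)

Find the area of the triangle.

88.5

Apply the surveyor's formula: 2A = Σ (x_i·y_{i+1} − x_{i+1}·y_i), indices taken mod 3.
Cross-terms: -33, 123, -267  ⇒  Σ = -177
Area = |Σ|/2 = 88.5.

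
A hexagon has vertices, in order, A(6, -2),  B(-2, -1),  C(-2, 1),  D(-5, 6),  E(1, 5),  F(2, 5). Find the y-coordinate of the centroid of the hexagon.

512/273

Apply the shoelace formula. First the cross-terms c_i = x_i·y_{i+1} − x_{i+1}·y_i:
  -10, -4, -7, -31, -5, -34  ⇒  2A = -91, A = -45.5.
Then Σ (y_i + y_{i+1})·c_i = -512, so ȳ = -512 / (6·(-45.5)) = 512/273.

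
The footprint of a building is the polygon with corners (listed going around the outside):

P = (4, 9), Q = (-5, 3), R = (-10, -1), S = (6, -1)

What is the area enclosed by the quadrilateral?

83

Apply the shoelace (surveyor's) formula: 2A = Σ (x_i·y_{i+1} − x_{i+1}·y_i), indices taken mod 4.
Cross-terms: 57, 35, 16, 58  ⇒  Σ = 166
Area = |Σ|/2 = 83.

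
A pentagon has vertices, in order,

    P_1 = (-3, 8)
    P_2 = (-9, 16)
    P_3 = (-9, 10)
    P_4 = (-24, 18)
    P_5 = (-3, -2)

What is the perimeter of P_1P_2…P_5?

72

|P_1P_2| = √((-6)² + (8)²) = √100 = 10
|P_2P_3| = √((0)² + (-6)²) = √36 = 6
|P_3P_4| = √((-15)² + (8)²) = √289 = 17
|P_4P_5| = √((21)² + (-20)²) = √841 = 29
|P_5P_1| = √((0)² + (10)²) = √100 = 10
Perimeter = 10 + 6 + 17 + 29 + 10 = 72.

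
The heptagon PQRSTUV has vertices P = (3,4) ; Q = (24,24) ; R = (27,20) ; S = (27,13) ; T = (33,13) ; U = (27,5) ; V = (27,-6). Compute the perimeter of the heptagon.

|PQ| = √((21)² + (20)²) = √841 = 29
|QR| = √((3)² + (-4)²) = √25 = 5
|RS| = √((0)² + (-7)²) = √49 = 7
|ST| = √((6)² + (0)²) = √36 = 6
|TU| = √((-6)² + (-8)²) = √100 = 10
|UV| = √((0)² + (-11)²) = √121 = 11
|VP| = √((-24)² + (10)²) = √676 = 26
Perimeter = 29 + 5 + 7 + 6 + 10 + 11 + 26 = 94.

94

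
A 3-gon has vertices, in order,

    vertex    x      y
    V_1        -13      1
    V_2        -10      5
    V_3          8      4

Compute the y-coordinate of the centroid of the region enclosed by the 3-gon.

Apply the shoelace (surveyor's) formula. First the cross-terms c_i = x_i·y_{i+1} − x_{i+1}·y_i:
  -55, -80, 60  ⇒  2A = -75, A = -37.5.
Then Σ (y_i + y_{i+1})·c_i = -750, so ȳ = -750 / (6·(-37.5)) = 10/3.

10/3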